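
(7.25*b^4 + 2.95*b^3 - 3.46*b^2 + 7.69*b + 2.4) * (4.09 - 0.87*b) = -6.3075*b^5 + 27.086*b^4 + 15.0757*b^3 - 20.8417*b^2 + 29.3641*b + 9.816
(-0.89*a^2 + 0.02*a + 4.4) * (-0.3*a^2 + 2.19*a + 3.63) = 0.267*a^4 - 1.9551*a^3 - 4.5069*a^2 + 9.7086*a + 15.972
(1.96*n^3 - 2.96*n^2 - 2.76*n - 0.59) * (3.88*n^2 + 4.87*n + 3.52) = 7.6048*n^5 - 1.9396*n^4 - 18.2248*n^3 - 26.1496*n^2 - 12.5885*n - 2.0768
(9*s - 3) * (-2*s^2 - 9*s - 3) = -18*s^3 - 75*s^2 + 9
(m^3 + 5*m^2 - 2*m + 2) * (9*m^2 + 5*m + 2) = 9*m^5 + 50*m^4 + 9*m^3 + 18*m^2 + 6*m + 4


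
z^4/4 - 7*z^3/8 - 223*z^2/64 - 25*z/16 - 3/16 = (z/4 + 1/2)*(z - 6)*(z + 1/4)^2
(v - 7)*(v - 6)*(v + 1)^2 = v^4 - 11*v^3 + 17*v^2 + 71*v + 42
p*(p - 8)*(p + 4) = p^3 - 4*p^2 - 32*p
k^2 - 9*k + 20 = (k - 5)*(k - 4)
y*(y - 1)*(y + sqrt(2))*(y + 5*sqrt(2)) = y^4 - y^3 + 6*sqrt(2)*y^3 - 6*sqrt(2)*y^2 + 10*y^2 - 10*y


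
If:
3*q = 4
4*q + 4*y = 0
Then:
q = 4/3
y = -4/3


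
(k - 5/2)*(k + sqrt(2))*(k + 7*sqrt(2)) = k^3 - 5*k^2/2 + 8*sqrt(2)*k^2 - 20*sqrt(2)*k + 14*k - 35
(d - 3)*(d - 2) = d^2 - 5*d + 6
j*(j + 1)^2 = j^3 + 2*j^2 + j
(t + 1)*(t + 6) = t^2 + 7*t + 6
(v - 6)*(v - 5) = v^2 - 11*v + 30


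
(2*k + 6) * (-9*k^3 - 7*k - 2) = -18*k^4 - 54*k^3 - 14*k^2 - 46*k - 12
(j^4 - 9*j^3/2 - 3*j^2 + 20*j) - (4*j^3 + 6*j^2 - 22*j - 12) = j^4 - 17*j^3/2 - 9*j^2 + 42*j + 12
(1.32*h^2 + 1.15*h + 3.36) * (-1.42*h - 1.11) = -1.8744*h^3 - 3.0982*h^2 - 6.0477*h - 3.7296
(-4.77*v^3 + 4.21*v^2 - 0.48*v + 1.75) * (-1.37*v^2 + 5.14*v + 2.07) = 6.5349*v^5 - 30.2855*v^4 + 12.4231*v^3 + 3.85*v^2 + 8.0014*v + 3.6225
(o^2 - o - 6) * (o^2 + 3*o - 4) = o^4 + 2*o^3 - 13*o^2 - 14*o + 24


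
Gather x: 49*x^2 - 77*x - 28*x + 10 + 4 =49*x^2 - 105*x + 14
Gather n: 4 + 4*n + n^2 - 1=n^2 + 4*n + 3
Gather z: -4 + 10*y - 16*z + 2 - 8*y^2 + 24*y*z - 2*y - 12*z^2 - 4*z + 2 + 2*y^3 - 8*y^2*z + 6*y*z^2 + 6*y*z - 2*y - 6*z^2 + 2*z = 2*y^3 - 8*y^2 + 6*y + z^2*(6*y - 18) + z*(-8*y^2 + 30*y - 18)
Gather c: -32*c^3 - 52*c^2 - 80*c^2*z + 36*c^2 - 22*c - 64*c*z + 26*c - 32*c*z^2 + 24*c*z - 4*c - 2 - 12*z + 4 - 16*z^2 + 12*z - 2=-32*c^3 + c^2*(-80*z - 16) + c*(-32*z^2 - 40*z) - 16*z^2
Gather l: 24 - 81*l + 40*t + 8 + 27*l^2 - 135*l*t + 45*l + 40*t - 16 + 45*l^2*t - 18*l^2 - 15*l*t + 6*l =l^2*(45*t + 9) + l*(-150*t - 30) + 80*t + 16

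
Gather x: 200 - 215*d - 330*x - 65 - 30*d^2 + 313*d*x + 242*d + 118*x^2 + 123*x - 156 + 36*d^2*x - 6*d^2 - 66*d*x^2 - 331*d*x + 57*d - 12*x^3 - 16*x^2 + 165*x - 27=-36*d^2 + 84*d - 12*x^3 + x^2*(102 - 66*d) + x*(36*d^2 - 18*d - 42) - 48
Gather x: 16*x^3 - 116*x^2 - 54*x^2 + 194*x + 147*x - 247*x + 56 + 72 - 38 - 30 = 16*x^3 - 170*x^2 + 94*x + 60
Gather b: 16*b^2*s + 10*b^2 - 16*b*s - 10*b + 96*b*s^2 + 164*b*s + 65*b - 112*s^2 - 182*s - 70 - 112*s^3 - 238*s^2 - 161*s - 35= b^2*(16*s + 10) + b*(96*s^2 + 148*s + 55) - 112*s^3 - 350*s^2 - 343*s - 105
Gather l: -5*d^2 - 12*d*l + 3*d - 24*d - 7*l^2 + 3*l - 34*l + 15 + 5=-5*d^2 - 21*d - 7*l^2 + l*(-12*d - 31) + 20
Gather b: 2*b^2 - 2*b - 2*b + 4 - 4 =2*b^2 - 4*b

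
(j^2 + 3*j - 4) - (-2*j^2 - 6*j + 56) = 3*j^2 + 9*j - 60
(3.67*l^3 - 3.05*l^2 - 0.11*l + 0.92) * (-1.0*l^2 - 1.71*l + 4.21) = -3.67*l^5 - 3.2257*l^4 + 20.7762*l^3 - 13.5724*l^2 - 2.0363*l + 3.8732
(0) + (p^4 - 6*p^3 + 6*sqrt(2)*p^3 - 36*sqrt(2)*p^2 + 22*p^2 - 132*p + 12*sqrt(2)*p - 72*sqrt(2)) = p^4 - 6*p^3 + 6*sqrt(2)*p^3 - 36*sqrt(2)*p^2 + 22*p^2 - 132*p + 12*sqrt(2)*p - 72*sqrt(2)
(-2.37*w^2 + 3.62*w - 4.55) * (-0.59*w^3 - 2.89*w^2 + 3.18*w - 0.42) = 1.3983*w^5 + 4.7135*w^4 - 15.3139*w^3 + 25.6565*w^2 - 15.9894*w + 1.911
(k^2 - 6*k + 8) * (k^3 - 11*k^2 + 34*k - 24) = k^5 - 17*k^4 + 108*k^3 - 316*k^2 + 416*k - 192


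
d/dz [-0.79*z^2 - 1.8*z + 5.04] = -1.58*z - 1.8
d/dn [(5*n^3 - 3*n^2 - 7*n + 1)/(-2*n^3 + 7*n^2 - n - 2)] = (29*n^4 - 38*n^3 + 28*n^2 - 2*n + 15)/(4*n^6 - 28*n^5 + 53*n^4 - 6*n^3 - 27*n^2 + 4*n + 4)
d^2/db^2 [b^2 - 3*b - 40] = 2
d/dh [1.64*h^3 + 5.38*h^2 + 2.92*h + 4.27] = 4.92*h^2 + 10.76*h + 2.92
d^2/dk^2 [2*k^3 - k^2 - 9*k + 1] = 12*k - 2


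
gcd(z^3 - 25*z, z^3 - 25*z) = z^3 - 25*z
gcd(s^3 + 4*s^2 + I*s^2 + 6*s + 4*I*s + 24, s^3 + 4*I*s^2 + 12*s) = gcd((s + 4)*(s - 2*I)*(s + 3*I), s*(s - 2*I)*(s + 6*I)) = s - 2*I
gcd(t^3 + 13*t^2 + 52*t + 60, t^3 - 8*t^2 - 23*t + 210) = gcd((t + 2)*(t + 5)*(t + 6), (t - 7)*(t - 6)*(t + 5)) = t + 5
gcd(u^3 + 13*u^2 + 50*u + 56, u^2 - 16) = u + 4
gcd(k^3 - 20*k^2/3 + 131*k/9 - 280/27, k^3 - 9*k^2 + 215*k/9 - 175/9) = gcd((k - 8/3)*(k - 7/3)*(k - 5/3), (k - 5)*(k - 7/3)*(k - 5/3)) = k^2 - 4*k + 35/9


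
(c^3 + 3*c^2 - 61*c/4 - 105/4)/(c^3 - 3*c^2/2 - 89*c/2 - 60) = (c - 7/2)/(c - 8)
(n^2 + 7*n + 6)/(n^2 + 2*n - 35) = (n^2 + 7*n + 6)/(n^2 + 2*n - 35)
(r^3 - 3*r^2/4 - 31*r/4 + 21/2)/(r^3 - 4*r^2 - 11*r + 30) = (r - 7/4)/(r - 5)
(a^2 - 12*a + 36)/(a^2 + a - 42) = (a - 6)/(a + 7)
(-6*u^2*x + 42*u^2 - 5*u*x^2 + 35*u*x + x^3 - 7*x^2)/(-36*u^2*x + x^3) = (u*x - 7*u + x^2 - 7*x)/(x*(6*u + x))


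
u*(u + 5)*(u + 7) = u^3 + 12*u^2 + 35*u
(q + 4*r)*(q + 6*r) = q^2 + 10*q*r + 24*r^2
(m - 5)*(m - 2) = m^2 - 7*m + 10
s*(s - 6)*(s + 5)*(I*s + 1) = I*s^4 + s^3 - I*s^3 - s^2 - 30*I*s^2 - 30*s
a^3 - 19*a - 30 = (a - 5)*(a + 2)*(a + 3)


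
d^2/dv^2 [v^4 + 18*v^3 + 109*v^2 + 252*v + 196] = 12*v^2 + 108*v + 218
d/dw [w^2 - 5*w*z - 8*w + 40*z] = 2*w - 5*z - 8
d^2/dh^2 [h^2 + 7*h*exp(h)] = 7*h*exp(h) + 14*exp(h) + 2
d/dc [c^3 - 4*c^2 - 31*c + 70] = 3*c^2 - 8*c - 31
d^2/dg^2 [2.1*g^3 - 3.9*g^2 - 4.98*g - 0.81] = 12.6*g - 7.8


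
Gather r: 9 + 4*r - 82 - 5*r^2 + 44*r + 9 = -5*r^2 + 48*r - 64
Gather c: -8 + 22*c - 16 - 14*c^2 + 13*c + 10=-14*c^2 + 35*c - 14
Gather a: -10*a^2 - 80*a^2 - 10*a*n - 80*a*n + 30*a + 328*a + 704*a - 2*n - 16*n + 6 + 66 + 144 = -90*a^2 + a*(1062 - 90*n) - 18*n + 216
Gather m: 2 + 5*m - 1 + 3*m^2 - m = 3*m^2 + 4*m + 1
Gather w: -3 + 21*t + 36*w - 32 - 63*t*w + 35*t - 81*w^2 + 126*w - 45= 56*t - 81*w^2 + w*(162 - 63*t) - 80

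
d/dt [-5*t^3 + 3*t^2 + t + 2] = -15*t^2 + 6*t + 1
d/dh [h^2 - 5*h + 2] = 2*h - 5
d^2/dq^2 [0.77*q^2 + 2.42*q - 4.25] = 1.54000000000000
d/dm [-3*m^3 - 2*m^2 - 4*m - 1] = -9*m^2 - 4*m - 4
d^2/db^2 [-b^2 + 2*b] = -2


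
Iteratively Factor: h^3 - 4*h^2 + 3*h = (h)*(h^2 - 4*h + 3) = h*(h - 1)*(h - 3)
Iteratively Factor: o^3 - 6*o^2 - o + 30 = (o + 2)*(o^2 - 8*o + 15) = (o - 3)*(o + 2)*(o - 5)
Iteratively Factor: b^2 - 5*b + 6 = (b - 2)*(b - 3)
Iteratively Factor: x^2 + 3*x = (x + 3)*(x)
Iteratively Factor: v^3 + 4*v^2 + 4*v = (v + 2)*(v^2 + 2*v) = v*(v + 2)*(v + 2)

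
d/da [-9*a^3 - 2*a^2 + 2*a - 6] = -27*a^2 - 4*a + 2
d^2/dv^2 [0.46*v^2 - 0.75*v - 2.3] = 0.920000000000000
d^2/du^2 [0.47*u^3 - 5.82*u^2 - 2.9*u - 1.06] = 2.82*u - 11.64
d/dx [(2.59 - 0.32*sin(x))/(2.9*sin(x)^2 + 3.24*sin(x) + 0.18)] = (0.928*sin(x)^2 - 15.022*sin(x) - 8.4492)*cos(x)/(8.41*sin(x)^4 + 18.792*sin(x)^3 + 11.5416*sin(x)^2 + 1.1664*sin(x) + 0.0324)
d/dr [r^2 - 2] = 2*r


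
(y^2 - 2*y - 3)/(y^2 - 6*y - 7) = (y - 3)/(y - 7)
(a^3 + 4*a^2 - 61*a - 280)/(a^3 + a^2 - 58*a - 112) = (a + 5)/(a + 2)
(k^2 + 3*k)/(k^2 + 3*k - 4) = k*(k + 3)/(k^2 + 3*k - 4)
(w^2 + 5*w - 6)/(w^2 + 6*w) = (w - 1)/w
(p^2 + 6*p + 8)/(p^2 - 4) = (p + 4)/(p - 2)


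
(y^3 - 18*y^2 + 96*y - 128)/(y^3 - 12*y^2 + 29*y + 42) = (y^3 - 18*y^2 + 96*y - 128)/(y^3 - 12*y^2 + 29*y + 42)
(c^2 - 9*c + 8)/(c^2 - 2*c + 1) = (c - 8)/(c - 1)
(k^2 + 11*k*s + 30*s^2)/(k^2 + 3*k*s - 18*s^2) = (-k - 5*s)/(-k + 3*s)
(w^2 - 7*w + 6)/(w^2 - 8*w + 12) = (w - 1)/(w - 2)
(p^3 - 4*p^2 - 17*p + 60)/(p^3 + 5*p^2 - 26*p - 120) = (p - 3)/(p + 6)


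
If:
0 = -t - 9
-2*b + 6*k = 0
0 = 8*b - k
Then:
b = 0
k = 0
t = -9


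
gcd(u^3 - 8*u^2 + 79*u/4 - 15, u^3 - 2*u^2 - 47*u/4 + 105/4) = u - 5/2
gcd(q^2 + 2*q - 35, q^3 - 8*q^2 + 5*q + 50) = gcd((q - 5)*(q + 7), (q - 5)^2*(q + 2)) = q - 5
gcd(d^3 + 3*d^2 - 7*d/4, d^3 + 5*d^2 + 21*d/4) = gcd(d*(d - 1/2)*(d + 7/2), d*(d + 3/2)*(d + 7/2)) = d^2 + 7*d/2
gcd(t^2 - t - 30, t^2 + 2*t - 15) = t + 5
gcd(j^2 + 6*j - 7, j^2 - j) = j - 1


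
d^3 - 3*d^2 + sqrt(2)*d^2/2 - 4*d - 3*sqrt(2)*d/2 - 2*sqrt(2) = (d - 4)*(d + 1)*(d + sqrt(2)/2)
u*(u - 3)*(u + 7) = u^3 + 4*u^2 - 21*u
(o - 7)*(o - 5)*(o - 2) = o^3 - 14*o^2 + 59*o - 70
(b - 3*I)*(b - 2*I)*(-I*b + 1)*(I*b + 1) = b^4 - 5*I*b^3 - 5*b^2 - 5*I*b - 6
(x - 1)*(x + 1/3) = x^2 - 2*x/3 - 1/3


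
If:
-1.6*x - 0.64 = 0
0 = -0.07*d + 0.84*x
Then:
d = -4.80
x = -0.40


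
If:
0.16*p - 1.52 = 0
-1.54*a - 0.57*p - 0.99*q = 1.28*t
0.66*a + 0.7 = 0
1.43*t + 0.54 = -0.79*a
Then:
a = -1.06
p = 9.50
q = -4.09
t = 0.21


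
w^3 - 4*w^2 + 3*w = w*(w - 3)*(w - 1)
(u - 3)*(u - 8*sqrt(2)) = u^2 - 8*sqrt(2)*u - 3*u + 24*sqrt(2)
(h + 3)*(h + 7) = h^2 + 10*h + 21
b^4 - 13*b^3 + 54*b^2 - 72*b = b*(b - 6)*(b - 4)*(b - 3)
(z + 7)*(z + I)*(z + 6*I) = z^3 + 7*z^2 + 7*I*z^2 - 6*z + 49*I*z - 42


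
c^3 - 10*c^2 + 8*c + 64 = (c - 8)*(c - 4)*(c + 2)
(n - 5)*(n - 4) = n^2 - 9*n + 20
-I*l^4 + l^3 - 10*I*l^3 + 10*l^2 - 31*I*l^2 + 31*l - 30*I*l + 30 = (l + 2)*(l + 3)*(l + 5)*(-I*l + 1)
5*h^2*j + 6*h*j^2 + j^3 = j*(h + j)*(5*h + j)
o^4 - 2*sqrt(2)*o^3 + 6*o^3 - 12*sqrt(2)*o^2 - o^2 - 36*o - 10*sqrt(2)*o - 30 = (o + 1)*(o + 5)*(o - 3*sqrt(2))*(o + sqrt(2))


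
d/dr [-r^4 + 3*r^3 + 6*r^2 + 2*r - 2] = -4*r^3 + 9*r^2 + 12*r + 2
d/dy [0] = 0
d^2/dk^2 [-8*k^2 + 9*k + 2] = -16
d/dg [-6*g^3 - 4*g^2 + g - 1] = -18*g^2 - 8*g + 1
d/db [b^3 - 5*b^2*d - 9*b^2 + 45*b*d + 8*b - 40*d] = 3*b^2 - 10*b*d - 18*b + 45*d + 8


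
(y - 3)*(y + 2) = y^2 - y - 6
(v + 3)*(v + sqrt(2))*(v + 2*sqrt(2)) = v^3 + 3*v^2 + 3*sqrt(2)*v^2 + 4*v + 9*sqrt(2)*v + 12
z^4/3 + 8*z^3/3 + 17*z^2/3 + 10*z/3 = z*(z/3 + 1/3)*(z + 2)*(z + 5)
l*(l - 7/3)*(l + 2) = l^3 - l^2/3 - 14*l/3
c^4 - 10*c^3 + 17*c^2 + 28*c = c*(c - 7)*(c - 4)*(c + 1)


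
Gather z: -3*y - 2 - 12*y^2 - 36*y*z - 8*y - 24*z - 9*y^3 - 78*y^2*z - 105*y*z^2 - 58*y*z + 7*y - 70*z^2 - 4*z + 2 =-9*y^3 - 12*y^2 - 4*y + z^2*(-105*y - 70) + z*(-78*y^2 - 94*y - 28)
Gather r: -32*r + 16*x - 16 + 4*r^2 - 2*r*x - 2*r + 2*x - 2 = 4*r^2 + r*(-2*x - 34) + 18*x - 18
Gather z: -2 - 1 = -3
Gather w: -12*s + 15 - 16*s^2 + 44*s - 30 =-16*s^2 + 32*s - 15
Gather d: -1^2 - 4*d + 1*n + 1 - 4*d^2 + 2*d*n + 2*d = -4*d^2 + d*(2*n - 2) + n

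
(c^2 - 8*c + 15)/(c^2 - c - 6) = (c - 5)/(c + 2)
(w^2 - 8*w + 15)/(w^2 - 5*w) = (w - 3)/w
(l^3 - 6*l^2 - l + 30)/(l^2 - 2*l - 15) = (l^2 - l - 6)/(l + 3)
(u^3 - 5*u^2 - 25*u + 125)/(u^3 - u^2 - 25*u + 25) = (u - 5)/(u - 1)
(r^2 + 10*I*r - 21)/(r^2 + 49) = (r + 3*I)/(r - 7*I)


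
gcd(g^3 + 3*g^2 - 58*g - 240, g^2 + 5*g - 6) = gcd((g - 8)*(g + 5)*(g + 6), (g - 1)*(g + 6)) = g + 6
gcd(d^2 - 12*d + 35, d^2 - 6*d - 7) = d - 7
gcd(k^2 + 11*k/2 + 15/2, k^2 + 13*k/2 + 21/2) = k + 3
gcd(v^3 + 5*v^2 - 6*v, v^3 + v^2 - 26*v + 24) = v^2 + 5*v - 6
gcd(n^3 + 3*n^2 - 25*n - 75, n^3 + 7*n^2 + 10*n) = n + 5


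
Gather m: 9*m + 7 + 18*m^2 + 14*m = 18*m^2 + 23*m + 7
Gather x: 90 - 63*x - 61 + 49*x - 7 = 22 - 14*x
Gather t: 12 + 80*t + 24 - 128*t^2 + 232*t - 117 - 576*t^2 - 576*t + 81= -704*t^2 - 264*t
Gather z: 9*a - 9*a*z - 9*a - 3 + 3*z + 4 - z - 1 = z*(2 - 9*a)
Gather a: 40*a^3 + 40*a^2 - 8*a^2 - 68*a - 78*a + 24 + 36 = 40*a^3 + 32*a^2 - 146*a + 60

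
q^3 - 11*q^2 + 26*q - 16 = (q - 8)*(q - 2)*(q - 1)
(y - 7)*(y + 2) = y^2 - 5*y - 14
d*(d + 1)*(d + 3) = d^3 + 4*d^2 + 3*d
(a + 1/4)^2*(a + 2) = a^3 + 5*a^2/2 + 17*a/16 + 1/8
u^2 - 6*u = u*(u - 6)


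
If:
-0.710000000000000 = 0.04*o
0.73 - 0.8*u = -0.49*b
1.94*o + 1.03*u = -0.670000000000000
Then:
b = 52.03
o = -17.75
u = 32.78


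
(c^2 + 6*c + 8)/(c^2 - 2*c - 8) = (c + 4)/(c - 4)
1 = 1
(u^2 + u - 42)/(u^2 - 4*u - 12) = (u + 7)/(u + 2)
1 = 1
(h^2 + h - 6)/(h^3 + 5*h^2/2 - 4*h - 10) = 2*(h + 3)/(2*h^2 + 9*h + 10)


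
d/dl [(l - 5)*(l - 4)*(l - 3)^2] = 4*l^3 - 45*l^2 + 166*l - 201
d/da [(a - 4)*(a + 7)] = 2*a + 3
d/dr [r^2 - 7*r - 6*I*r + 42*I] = 2*r - 7 - 6*I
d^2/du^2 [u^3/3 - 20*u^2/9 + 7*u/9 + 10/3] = 2*u - 40/9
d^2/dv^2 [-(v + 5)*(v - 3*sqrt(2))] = -2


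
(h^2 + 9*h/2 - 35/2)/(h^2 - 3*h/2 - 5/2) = (h + 7)/(h + 1)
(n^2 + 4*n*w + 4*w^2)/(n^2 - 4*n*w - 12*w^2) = (-n - 2*w)/(-n + 6*w)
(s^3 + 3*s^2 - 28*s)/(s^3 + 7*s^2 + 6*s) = (s^2 + 3*s - 28)/(s^2 + 7*s + 6)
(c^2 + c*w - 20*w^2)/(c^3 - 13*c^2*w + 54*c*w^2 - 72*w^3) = (c + 5*w)/(c^2 - 9*c*w + 18*w^2)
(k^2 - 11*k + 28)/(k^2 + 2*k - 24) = (k - 7)/(k + 6)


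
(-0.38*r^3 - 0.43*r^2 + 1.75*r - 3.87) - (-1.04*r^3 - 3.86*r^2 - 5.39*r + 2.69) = 0.66*r^3 + 3.43*r^2 + 7.14*r - 6.56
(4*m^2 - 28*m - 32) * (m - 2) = 4*m^3 - 36*m^2 + 24*m + 64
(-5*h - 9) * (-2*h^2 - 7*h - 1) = 10*h^3 + 53*h^2 + 68*h + 9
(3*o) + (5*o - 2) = 8*o - 2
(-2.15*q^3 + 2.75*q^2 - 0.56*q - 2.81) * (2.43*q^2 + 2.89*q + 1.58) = -5.2245*q^5 + 0.469*q^4 + 3.1897*q^3 - 4.1017*q^2 - 9.0057*q - 4.4398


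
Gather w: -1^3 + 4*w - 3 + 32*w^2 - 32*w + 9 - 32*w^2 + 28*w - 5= 0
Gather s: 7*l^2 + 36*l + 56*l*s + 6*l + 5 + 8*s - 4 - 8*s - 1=7*l^2 + 56*l*s + 42*l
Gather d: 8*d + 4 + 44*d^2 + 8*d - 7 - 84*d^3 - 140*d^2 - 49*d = -84*d^3 - 96*d^2 - 33*d - 3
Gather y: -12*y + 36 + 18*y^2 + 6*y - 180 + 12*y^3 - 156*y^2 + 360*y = 12*y^3 - 138*y^2 + 354*y - 144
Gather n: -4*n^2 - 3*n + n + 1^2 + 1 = -4*n^2 - 2*n + 2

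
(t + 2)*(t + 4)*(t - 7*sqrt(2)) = t^3 - 7*sqrt(2)*t^2 + 6*t^2 - 42*sqrt(2)*t + 8*t - 56*sqrt(2)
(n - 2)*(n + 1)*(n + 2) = n^3 + n^2 - 4*n - 4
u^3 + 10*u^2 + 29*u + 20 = (u + 1)*(u + 4)*(u + 5)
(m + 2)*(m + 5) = m^2 + 7*m + 10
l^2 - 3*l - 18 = (l - 6)*(l + 3)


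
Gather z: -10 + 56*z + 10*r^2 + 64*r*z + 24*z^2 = 10*r^2 + 24*z^2 + z*(64*r + 56) - 10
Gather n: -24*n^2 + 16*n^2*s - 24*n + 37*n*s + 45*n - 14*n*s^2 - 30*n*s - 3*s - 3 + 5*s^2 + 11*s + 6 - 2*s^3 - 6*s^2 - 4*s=n^2*(16*s - 24) + n*(-14*s^2 + 7*s + 21) - 2*s^3 - s^2 + 4*s + 3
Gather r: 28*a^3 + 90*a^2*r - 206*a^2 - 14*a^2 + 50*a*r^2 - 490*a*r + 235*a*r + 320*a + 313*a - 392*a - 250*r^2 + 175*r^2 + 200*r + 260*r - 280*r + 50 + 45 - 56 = 28*a^3 - 220*a^2 + 241*a + r^2*(50*a - 75) + r*(90*a^2 - 255*a + 180) + 39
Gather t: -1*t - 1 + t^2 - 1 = t^2 - t - 2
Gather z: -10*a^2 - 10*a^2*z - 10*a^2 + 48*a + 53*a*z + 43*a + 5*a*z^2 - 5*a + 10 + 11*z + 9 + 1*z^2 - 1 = -20*a^2 + 86*a + z^2*(5*a + 1) + z*(-10*a^2 + 53*a + 11) + 18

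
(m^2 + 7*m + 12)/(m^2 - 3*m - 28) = (m + 3)/(m - 7)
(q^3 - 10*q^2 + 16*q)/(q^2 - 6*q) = (q^2 - 10*q + 16)/(q - 6)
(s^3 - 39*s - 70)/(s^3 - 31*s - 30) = (-s^3 + 39*s + 70)/(-s^3 + 31*s + 30)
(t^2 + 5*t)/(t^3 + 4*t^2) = (t + 5)/(t*(t + 4))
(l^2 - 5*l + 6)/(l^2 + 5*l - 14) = (l - 3)/(l + 7)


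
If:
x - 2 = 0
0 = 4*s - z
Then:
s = z/4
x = 2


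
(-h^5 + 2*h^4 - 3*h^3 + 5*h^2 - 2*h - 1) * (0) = 0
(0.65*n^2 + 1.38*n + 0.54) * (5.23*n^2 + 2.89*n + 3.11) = 3.3995*n^4 + 9.0959*n^3 + 8.8339*n^2 + 5.8524*n + 1.6794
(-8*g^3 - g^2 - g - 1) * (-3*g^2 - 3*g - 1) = 24*g^5 + 27*g^4 + 14*g^3 + 7*g^2 + 4*g + 1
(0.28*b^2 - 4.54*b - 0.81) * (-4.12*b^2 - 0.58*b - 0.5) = -1.1536*b^4 + 18.5424*b^3 + 5.8304*b^2 + 2.7398*b + 0.405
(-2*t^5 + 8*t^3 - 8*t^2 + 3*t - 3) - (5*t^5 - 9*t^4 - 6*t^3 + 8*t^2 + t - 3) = -7*t^5 + 9*t^4 + 14*t^3 - 16*t^2 + 2*t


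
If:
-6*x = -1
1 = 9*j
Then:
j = 1/9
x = 1/6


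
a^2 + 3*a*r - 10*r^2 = (a - 2*r)*(a + 5*r)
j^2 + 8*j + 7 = (j + 1)*(j + 7)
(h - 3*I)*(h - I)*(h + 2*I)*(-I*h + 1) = -I*h^4 - h^3 - 7*I*h^2 - h - 6*I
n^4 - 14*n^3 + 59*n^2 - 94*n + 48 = (n - 8)*(n - 3)*(n - 2)*(n - 1)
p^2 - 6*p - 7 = (p - 7)*(p + 1)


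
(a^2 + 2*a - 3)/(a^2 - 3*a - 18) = (a - 1)/(a - 6)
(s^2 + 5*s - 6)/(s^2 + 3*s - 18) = (s - 1)/(s - 3)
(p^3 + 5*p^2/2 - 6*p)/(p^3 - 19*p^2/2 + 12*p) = (p + 4)/(p - 8)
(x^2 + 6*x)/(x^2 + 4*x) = (x + 6)/(x + 4)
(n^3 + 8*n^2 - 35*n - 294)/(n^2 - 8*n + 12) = (n^2 + 14*n + 49)/(n - 2)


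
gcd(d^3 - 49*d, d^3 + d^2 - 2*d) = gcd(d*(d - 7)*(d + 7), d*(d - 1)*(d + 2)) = d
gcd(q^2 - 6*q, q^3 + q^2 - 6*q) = q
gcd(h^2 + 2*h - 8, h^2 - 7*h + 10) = h - 2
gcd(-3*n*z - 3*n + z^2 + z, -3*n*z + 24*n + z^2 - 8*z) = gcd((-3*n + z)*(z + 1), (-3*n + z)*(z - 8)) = -3*n + z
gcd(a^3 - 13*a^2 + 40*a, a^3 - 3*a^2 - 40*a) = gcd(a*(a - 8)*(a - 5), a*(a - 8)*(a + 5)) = a^2 - 8*a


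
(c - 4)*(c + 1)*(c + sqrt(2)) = c^3 - 3*c^2 + sqrt(2)*c^2 - 3*sqrt(2)*c - 4*c - 4*sqrt(2)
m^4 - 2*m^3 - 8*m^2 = m^2*(m - 4)*(m + 2)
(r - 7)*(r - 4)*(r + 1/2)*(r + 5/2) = r^4 - 8*r^3 - 15*r^2/4 + 281*r/4 + 35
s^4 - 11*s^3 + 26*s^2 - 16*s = s*(s - 8)*(s - 2)*(s - 1)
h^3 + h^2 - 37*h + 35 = (h - 5)*(h - 1)*(h + 7)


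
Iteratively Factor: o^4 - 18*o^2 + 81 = (o - 3)*(o^3 + 3*o^2 - 9*o - 27) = (o - 3)^2*(o^2 + 6*o + 9) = (o - 3)^2*(o + 3)*(o + 3)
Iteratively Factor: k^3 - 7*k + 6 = (k + 3)*(k^2 - 3*k + 2) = (k - 1)*(k + 3)*(k - 2)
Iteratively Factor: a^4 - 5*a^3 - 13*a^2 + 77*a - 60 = (a - 5)*(a^3 - 13*a + 12) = (a - 5)*(a + 4)*(a^2 - 4*a + 3) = (a - 5)*(a - 1)*(a + 4)*(a - 3)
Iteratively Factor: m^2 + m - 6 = (m + 3)*(m - 2)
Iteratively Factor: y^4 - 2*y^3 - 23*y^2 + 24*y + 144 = (y + 3)*(y^3 - 5*y^2 - 8*y + 48) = (y - 4)*(y + 3)*(y^2 - y - 12) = (y - 4)^2*(y + 3)*(y + 3)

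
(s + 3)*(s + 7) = s^2 + 10*s + 21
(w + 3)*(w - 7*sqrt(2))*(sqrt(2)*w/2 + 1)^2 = w^4/2 - 5*sqrt(2)*w^3/2 + 3*w^3/2 - 13*w^2 - 15*sqrt(2)*w^2/2 - 39*w - 7*sqrt(2)*w - 21*sqrt(2)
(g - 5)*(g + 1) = g^2 - 4*g - 5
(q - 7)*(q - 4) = q^2 - 11*q + 28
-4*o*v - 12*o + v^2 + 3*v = (-4*o + v)*(v + 3)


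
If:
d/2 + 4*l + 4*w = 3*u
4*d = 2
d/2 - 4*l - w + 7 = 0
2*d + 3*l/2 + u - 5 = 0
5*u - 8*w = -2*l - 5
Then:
No Solution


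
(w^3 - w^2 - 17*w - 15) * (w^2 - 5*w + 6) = w^5 - 6*w^4 - 6*w^3 + 64*w^2 - 27*w - 90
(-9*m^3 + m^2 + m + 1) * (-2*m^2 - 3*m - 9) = 18*m^5 + 25*m^4 + 76*m^3 - 14*m^2 - 12*m - 9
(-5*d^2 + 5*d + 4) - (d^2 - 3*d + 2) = -6*d^2 + 8*d + 2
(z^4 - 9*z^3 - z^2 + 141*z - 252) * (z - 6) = z^5 - 15*z^4 + 53*z^3 + 147*z^2 - 1098*z + 1512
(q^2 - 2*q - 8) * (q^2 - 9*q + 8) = q^4 - 11*q^3 + 18*q^2 + 56*q - 64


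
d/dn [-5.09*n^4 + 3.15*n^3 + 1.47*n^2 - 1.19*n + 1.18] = -20.36*n^3 + 9.45*n^2 + 2.94*n - 1.19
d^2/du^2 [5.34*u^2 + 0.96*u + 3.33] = 10.6800000000000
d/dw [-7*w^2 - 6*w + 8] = -14*w - 6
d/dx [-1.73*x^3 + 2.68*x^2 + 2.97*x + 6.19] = -5.19*x^2 + 5.36*x + 2.97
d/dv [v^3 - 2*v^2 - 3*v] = 3*v^2 - 4*v - 3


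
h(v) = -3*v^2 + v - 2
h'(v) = 1 - 6*v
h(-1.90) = -14.73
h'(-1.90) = 12.40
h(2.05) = -12.56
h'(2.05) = -11.30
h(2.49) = -18.11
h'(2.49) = -13.94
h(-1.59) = -11.17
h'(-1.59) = 10.54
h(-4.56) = -68.94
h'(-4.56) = 28.36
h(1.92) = -11.14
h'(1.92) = -10.52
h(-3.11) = -34.13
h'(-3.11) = 19.66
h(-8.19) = -211.42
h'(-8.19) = 50.14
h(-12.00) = -446.00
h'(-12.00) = 73.00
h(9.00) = -236.00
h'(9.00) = -53.00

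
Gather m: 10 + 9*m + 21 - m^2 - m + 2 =-m^2 + 8*m + 33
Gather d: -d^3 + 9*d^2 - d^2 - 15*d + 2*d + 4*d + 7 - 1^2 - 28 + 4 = -d^3 + 8*d^2 - 9*d - 18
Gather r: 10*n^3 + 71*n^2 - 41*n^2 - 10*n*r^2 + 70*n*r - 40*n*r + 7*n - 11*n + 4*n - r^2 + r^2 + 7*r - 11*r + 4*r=10*n^3 + 30*n^2 - 10*n*r^2 + 30*n*r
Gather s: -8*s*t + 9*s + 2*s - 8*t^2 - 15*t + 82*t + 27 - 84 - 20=s*(11 - 8*t) - 8*t^2 + 67*t - 77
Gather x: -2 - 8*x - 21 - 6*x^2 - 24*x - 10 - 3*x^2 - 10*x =-9*x^2 - 42*x - 33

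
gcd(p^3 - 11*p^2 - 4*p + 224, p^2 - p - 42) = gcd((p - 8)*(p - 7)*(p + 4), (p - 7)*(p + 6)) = p - 7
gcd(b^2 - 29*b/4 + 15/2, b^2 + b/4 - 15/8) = b - 5/4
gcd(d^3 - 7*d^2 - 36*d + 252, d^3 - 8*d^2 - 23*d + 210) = d^2 - 13*d + 42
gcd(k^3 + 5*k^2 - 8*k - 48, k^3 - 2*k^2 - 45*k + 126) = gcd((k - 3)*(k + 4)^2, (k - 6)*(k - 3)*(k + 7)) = k - 3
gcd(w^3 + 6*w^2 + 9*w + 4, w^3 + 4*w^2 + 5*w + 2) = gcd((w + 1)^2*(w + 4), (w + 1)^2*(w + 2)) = w^2 + 2*w + 1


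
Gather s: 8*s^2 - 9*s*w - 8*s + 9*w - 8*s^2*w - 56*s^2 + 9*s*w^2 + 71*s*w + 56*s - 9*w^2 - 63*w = s^2*(-8*w - 48) + s*(9*w^2 + 62*w + 48) - 9*w^2 - 54*w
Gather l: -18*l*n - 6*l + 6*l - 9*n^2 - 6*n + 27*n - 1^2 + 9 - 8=-18*l*n - 9*n^2 + 21*n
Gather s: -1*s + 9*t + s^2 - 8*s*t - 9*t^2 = s^2 + s*(-8*t - 1) - 9*t^2 + 9*t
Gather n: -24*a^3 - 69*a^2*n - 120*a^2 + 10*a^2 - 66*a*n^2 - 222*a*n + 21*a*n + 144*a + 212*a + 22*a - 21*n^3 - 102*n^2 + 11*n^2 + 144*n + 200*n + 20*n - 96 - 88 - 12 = -24*a^3 - 110*a^2 + 378*a - 21*n^3 + n^2*(-66*a - 91) + n*(-69*a^2 - 201*a + 364) - 196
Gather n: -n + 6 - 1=5 - n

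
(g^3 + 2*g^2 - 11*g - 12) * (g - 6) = g^4 - 4*g^3 - 23*g^2 + 54*g + 72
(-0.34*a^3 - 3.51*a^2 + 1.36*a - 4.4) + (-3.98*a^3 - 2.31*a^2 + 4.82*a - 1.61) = -4.32*a^3 - 5.82*a^2 + 6.18*a - 6.01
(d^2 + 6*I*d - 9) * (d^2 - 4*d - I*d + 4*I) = d^4 - 4*d^3 + 5*I*d^3 - 3*d^2 - 20*I*d^2 + 12*d + 9*I*d - 36*I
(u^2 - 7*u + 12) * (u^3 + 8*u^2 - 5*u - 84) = u^5 + u^4 - 49*u^3 + 47*u^2 + 528*u - 1008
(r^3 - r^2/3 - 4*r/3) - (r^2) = r^3 - 4*r^2/3 - 4*r/3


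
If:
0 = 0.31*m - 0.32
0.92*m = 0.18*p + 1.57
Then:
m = 1.03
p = -3.45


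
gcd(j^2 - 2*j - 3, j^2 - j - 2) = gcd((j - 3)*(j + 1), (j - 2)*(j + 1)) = j + 1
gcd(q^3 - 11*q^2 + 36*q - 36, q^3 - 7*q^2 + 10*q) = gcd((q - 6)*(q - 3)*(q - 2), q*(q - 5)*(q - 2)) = q - 2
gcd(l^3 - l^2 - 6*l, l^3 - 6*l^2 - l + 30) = l^2 - l - 6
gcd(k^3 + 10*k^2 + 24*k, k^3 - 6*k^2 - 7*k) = k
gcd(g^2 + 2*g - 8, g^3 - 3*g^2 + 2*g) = g - 2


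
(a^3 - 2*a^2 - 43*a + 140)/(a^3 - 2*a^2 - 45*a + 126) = (a^2 - 9*a + 20)/(a^2 - 9*a + 18)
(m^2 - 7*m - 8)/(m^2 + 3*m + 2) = (m - 8)/(m + 2)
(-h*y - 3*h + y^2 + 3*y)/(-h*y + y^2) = (y + 3)/y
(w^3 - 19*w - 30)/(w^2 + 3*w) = w - 3 - 10/w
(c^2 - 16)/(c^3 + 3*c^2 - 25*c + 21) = (c^2 - 16)/(c^3 + 3*c^2 - 25*c + 21)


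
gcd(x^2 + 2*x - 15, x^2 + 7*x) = 1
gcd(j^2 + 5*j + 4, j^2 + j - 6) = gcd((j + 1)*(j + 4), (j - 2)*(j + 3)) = 1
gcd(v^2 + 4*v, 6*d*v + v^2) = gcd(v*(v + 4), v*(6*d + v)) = v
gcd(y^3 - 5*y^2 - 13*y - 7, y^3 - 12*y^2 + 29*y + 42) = y^2 - 6*y - 7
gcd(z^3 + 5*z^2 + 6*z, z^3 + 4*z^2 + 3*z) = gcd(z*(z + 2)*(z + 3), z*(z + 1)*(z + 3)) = z^2 + 3*z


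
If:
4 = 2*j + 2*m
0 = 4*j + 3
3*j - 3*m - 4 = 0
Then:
No Solution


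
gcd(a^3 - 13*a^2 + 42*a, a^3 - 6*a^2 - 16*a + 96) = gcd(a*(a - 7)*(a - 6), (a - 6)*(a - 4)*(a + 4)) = a - 6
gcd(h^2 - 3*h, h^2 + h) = h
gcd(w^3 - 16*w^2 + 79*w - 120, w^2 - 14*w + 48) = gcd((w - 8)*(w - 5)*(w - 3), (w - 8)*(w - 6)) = w - 8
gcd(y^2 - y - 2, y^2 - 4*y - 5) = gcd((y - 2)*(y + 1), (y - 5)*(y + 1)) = y + 1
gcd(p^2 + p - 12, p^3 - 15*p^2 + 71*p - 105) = p - 3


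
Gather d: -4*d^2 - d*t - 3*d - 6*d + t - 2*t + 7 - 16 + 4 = -4*d^2 + d*(-t - 9) - t - 5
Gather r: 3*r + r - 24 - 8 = 4*r - 32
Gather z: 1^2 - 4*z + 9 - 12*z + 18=28 - 16*z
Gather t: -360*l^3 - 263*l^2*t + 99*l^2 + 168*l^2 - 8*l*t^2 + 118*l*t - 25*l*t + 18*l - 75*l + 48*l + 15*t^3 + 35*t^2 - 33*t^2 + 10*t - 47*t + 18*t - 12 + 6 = -360*l^3 + 267*l^2 - 9*l + 15*t^3 + t^2*(2 - 8*l) + t*(-263*l^2 + 93*l - 19) - 6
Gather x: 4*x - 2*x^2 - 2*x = -2*x^2 + 2*x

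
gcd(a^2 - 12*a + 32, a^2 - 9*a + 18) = 1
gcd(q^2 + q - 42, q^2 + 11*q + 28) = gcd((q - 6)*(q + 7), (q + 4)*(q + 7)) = q + 7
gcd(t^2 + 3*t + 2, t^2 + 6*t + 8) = t + 2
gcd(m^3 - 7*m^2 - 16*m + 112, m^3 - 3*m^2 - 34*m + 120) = m - 4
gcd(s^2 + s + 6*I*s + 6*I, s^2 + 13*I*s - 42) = s + 6*I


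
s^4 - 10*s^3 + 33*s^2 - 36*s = s*(s - 4)*(s - 3)^2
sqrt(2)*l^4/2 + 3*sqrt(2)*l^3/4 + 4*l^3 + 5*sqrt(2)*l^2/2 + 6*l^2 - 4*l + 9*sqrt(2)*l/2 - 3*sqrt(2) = (l - 1/2)*(l + sqrt(2))*(l + 3*sqrt(2))*(sqrt(2)*l/2 + sqrt(2))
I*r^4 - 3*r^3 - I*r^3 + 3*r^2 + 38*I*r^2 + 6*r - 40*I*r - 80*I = (r - 2)*(r - 5*I)*(r + 8*I)*(I*r + I)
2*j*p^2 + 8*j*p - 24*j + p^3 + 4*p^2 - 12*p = (2*j + p)*(p - 2)*(p + 6)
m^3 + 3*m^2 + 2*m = m*(m + 1)*(m + 2)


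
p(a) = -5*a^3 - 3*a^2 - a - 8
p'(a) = -15*a^2 - 6*a - 1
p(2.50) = -107.38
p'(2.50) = -109.75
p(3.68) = -301.49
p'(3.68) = -226.22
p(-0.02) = -7.98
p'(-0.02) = -0.89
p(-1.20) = -2.48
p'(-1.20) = -15.40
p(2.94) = -163.93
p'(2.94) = -148.29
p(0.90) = -14.98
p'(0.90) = -18.55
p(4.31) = -468.35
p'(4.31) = -305.50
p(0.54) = -10.20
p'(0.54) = -8.61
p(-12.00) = 8212.00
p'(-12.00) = -2089.00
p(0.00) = -8.00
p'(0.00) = -1.00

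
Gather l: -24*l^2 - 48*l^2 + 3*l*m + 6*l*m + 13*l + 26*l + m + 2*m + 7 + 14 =-72*l^2 + l*(9*m + 39) + 3*m + 21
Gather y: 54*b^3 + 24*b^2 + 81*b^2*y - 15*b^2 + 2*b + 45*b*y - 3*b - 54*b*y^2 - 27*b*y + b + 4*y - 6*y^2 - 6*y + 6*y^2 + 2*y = 54*b^3 + 9*b^2 - 54*b*y^2 + y*(81*b^2 + 18*b)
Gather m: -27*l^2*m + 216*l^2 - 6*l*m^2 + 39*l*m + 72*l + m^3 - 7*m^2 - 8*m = 216*l^2 + 72*l + m^3 + m^2*(-6*l - 7) + m*(-27*l^2 + 39*l - 8)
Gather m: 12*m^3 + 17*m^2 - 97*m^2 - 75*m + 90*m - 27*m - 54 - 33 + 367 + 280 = 12*m^3 - 80*m^2 - 12*m + 560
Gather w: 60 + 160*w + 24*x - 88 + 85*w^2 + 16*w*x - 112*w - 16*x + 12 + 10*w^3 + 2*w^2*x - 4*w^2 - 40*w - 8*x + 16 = 10*w^3 + w^2*(2*x + 81) + w*(16*x + 8)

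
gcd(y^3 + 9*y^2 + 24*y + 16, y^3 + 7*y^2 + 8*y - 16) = y^2 + 8*y + 16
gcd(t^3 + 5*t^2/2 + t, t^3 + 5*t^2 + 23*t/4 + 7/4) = t + 1/2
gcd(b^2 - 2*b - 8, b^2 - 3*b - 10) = b + 2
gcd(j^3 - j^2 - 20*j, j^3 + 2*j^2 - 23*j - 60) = j^2 - j - 20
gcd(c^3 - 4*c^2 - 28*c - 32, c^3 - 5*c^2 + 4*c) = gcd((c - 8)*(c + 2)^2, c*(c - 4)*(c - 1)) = 1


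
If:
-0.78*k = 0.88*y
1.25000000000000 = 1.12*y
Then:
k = -1.26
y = 1.12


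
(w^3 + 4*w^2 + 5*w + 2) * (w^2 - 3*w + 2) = w^5 + w^4 - 5*w^3 - 5*w^2 + 4*w + 4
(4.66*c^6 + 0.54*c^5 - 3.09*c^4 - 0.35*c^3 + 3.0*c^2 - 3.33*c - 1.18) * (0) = 0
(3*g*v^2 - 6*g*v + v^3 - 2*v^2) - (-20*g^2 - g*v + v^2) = 20*g^2 + 3*g*v^2 - 5*g*v + v^3 - 3*v^2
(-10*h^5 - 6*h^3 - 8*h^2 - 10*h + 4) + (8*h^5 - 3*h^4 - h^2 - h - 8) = -2*h^5 - 3*h^4 - 6*h^3 - 9*h^2 - 11*h - 4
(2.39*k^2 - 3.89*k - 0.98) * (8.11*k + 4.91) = 19.3829*k^3 - 19.813*k^2 - 27.0477*k - 4.8118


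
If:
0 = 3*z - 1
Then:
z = 1/3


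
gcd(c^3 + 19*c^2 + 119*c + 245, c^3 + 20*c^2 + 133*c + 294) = c^2 + 14*c + 49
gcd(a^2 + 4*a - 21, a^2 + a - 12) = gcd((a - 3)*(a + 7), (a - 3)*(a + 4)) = a - 3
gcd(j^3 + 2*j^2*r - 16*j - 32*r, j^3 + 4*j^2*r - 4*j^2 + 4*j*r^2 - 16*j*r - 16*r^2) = j^2 + 2*j*r - 4*j - 8*r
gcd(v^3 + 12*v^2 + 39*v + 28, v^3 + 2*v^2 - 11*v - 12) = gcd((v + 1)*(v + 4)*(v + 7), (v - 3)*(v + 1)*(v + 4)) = v^2 + 5*v + 4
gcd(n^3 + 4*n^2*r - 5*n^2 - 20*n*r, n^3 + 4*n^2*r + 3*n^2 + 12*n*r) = n^2 + 4*n*r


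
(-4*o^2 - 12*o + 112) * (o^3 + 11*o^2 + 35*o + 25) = -4*o^5 - 56*o^4 - 160*o^3 + 712*o^2 + 3620*o + 2800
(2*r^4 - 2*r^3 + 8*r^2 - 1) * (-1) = -2*r^4 + 2*r^3 - 8*r^2 + 1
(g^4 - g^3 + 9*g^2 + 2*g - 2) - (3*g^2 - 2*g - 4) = g^4 - g^3 + 6*g^2 + 4*g + 2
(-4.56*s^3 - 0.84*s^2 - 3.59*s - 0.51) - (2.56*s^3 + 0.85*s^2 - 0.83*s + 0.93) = -7.12*s^3 - 1.69*s^2 - 2.76*s - 1.44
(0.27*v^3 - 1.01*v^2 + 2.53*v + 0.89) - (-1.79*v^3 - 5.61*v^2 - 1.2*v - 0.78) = 2.06*v^3 + 4.6*v^2 + 3.73*v + 1.67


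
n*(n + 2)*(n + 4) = n^3 + 6*n^2 + 8*n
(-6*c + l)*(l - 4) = -6*c*l + 24*c + l^2 - 4*l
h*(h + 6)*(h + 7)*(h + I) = h^4 + 13*h^3 + I*h^3 + 42*h^2 + 13*I*h^2 + 42*I*h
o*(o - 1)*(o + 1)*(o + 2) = o^4 + 2*o^3 - o^2 - 2*o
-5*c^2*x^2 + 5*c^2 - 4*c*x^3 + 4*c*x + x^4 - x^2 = (-5*c + x)*(c + x)*(x - 1)*(x + 1)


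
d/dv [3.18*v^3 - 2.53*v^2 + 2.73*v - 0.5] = 9.54*v^2 - 5.06*v + 2.73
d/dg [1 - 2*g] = -2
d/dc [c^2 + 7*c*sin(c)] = 7*c*cos(c) + 2*c + 7*sin(c)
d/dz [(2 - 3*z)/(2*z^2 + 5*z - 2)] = 2*(3*z^2 - 4*z - 2)/(4*z^4 + 20*z^3 + 17*z^2 - 20*z + 4)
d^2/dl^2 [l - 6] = 0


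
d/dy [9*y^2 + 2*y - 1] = 18*y + 2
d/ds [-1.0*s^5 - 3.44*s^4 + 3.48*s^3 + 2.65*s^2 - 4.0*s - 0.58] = -5.0*s^4 - 13.76*s^3 + 10.44*s^2 + 5.3*s - 4.0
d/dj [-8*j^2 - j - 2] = -16*j - 1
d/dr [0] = 0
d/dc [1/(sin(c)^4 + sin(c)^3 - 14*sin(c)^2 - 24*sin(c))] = (-4*sin(c)^3 - 3*sin(c)^2 + 28*sin(c) + 24)*cos(c)/((sin(c)^3 + sin(c)^2 - 14*sin(c) - 24)^2*sin(c)^2)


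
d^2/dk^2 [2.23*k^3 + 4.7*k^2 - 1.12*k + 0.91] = 13.38*k + 9.4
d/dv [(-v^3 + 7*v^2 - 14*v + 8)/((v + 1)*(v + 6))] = (-v^4 - 14*v^3 + 45*v^2 + 68*v - 140)/(v^4 + 14*v^3 + 61*v^2 + 84*v + 36)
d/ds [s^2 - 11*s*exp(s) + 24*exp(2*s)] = -11*s*exp(s) + 2*s + 48*exp(2*s) - 11*exp(s)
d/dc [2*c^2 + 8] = 4*c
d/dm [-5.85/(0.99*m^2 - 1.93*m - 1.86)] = (11.583*m - 11.2905)/(-0.99*m^2 + 1.93*m + 1.86)^2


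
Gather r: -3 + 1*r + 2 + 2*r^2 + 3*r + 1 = 2*r^2 + 4*r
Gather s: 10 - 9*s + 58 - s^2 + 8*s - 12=-s^2 - s + 56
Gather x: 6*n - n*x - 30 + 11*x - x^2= 6*n - x^2 + x*(11 - n) - 30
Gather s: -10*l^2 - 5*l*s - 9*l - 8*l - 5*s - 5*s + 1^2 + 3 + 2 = -10*l^2 - 17*l + s*(-5*l - 10) + 6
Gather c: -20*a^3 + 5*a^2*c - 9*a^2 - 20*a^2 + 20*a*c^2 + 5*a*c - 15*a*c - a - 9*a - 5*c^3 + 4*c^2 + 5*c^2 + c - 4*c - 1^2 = -20*a^3 - 29*a^2 - 10*a - 5*c^3 + c^2*(20*a + 9) + c*(5*a^2 - 10*a - 3) - 1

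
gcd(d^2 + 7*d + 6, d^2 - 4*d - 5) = d + 1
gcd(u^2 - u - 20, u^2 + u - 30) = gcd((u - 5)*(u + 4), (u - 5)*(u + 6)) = u - 5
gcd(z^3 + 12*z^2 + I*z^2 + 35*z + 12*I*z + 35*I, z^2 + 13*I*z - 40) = 1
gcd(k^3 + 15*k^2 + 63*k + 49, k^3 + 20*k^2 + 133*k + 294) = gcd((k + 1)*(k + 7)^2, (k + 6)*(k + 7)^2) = k^2 + 14*k + 49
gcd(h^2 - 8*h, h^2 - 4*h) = h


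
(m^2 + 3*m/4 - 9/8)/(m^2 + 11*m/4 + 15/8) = (4*m - 3)/(4*m + 5)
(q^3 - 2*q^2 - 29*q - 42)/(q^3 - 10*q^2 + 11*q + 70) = (q + 3)/(q - 5)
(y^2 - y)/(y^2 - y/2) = 2*(y - 1)/(2*y - 1)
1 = 1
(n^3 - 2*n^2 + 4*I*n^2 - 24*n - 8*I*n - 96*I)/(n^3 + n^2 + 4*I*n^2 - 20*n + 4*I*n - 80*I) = (n^2 - 2*n - 24)/(n^2 + n - 20)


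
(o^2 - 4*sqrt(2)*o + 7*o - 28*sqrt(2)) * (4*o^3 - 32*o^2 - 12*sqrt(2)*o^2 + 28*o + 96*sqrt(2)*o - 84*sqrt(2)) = 4*o^5 - 28*sqrt(2)*o^4 - 4*o^4 - 100*o^3 + 28*sqrt(2)*o^3 + 100*o^2 + 1372*sqrt(2)*o^2 - 4704*o - 1372*sqrt(2)*o + 4704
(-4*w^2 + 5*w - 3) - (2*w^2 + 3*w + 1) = -6*w^2 + 2*w - 4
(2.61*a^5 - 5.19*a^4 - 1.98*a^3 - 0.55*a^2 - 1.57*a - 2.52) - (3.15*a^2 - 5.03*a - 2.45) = 2.61*a^5 - 5.19*a^4 - 1.98*a^3 - 3.7*a^2 + 3.46*a - 0.0699999999999998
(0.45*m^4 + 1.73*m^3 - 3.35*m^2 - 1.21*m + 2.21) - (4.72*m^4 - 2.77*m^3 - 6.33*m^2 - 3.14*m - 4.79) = -4.27*m^4 + 4.5*m^3 + 2.98*m^2 + 1.93*m + 7.0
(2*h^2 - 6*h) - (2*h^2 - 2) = 2 - 6*h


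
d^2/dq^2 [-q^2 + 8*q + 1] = -2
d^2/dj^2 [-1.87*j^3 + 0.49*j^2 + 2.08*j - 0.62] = 0.98 - 11.22*j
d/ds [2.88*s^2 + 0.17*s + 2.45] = 5.76*s + 0.17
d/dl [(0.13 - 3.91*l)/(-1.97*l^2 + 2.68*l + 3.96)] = (-7.7027*l^2 + 0.5122*l - 15.832)/(3.8809*l^4 - 10.5592*l^3 - 8.42*l^2 + 21.2256*l + 15.6816)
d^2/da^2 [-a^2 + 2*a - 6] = -2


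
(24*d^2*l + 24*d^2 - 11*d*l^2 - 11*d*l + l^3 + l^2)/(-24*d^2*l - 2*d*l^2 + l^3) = (-24*d^2*l - 24*d^2 + 11*d*l^2 + 11*d*l - l^3 - l^2)/(l*(24*d^2 + 2*d*l - l^2))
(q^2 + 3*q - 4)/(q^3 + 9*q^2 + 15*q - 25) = (q + 4)/(q^2 + 10*q + 25)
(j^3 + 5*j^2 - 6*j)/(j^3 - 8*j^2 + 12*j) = (j^2 + 5*j - 6)/(j^2 - 8*j + 12)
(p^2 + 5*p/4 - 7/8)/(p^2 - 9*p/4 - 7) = (p - 1/2)/(p - 4)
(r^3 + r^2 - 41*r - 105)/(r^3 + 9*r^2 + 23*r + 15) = (r - 7)/(r + 1)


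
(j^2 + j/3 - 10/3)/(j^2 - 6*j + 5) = (3*j^2 + j - 10)/(3*(j^2 - 6*j + 5))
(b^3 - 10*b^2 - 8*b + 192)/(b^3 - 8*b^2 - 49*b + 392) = (b^2 - 2*b - 24)/(b^2 - 49)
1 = 1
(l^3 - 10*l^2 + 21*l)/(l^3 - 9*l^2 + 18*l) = (l - 7)/(l - 6)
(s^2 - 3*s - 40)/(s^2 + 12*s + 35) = (s - 8)/(s + 7)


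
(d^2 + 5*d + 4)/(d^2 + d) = (d + 4)/d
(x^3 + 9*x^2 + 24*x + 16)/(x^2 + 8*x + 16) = x + 1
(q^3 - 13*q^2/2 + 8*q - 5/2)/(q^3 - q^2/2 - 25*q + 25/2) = (q - 1)/(q + 5)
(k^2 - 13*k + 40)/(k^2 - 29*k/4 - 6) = 4*(k - 5)/(4*k + 3)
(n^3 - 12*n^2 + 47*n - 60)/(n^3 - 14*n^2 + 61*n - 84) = (n - 5)/(n - 7)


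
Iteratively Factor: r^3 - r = (r + 1)*(r^2 - r) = r*(r + 1)*(r - 1)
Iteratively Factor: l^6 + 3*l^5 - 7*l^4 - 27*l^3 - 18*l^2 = (l)*(l^5 + 3*l^4 - 7*l^3 - 27*l^2 - 18*l) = l*(l + 1)*(l^4 + 2*l^3 - 9*l^2 - 18*l) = l^2*(l + 1)*(l^3 + 2*l^2 - 9*l - 18) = l^2*(l + 1)*(l + 3)*(l^2 - l - 6) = l^2*(l - 3)*(l + 1)*(l + 3)*(l + 2)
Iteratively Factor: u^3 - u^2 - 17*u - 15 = (u + 3)*(u^2 - 4*u - 5) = (u - 5)*(u + 3)*(u + 1)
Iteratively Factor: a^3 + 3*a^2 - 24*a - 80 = (a + 4)*(a^2 - a - 20) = (a - 5)*(a + 4)*(a + 4)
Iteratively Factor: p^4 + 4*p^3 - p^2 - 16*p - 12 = (p - 2)*(p^3 + 6*p^2 + 11*p + 6) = (p - 2)*(p + 1)*(p^2 + 5*p + 6) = (p - 2)*(p + 1)*(p + 2)*(p + 3)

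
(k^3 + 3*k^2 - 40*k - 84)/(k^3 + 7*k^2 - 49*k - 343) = (k^2 - 4*k - 12)/(k^2 - 49)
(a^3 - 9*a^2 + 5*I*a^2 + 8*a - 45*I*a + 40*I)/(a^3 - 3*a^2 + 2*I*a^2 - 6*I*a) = (a^3 + a^2*(-9 + 5*I) + a*(8 - 45*I) + 40*I)/(a*(a^2 + a*(-3 + 2*I) - 6*I))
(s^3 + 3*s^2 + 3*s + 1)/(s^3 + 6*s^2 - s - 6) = (s^2 + 2*s + 1)/(s^2 + 5*s - 6)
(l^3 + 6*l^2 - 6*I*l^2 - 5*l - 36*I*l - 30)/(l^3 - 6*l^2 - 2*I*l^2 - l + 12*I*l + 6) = (l^2 + l*(6 - 5*I) - 30*I)/(l^2 - l*(6 + I) + 6*I)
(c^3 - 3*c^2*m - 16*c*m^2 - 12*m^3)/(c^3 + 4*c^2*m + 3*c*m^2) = (c^2 - 4*c*m - 12*m^2)/(c*(c + 3*m))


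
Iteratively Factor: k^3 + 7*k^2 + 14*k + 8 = (k + 2)*(k^2 + 5*k + 4) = (k + 1)*(k + 2)*(k + 4)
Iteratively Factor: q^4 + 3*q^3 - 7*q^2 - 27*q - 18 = (q + 3)*(q^3 - 7*q - 6) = (q - 3)*(q + 3)*(q^2 + 3*q + 2) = (q - 3)*(q + 2)*(q + 3)*(q + 1)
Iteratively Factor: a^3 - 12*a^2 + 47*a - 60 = (a - 3)*(a^2 - 9*a + 20) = (a - 4)*(a - 3)*(a - 5)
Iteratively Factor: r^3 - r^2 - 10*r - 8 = (r + 2)*(r^2 - 3*r - 4) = (r + 1)*(r + 2)*(r - 4)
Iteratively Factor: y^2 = (y)*(y)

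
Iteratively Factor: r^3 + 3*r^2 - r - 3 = (r - 1)*(r^2 + 4*r + 3) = (r - 1)*(r + 1)*(r + 3)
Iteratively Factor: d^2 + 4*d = (d + 4)*(d)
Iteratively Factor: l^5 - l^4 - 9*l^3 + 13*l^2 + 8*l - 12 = (l - 1)*(l^4 - 9*l^2 + 4*l + 12) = (l - 1)*(l + 1)*(l^3 - l^2 - 8*l + 12) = (l - 2)*(l - 1)*(l + 1)*(l^2 + l - 6) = (l - 2)*(l - 1)*(l + 1)*(l + 3)*(l - 2)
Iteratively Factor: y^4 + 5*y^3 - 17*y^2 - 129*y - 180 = (y + 3)*(y^3 + 2*y^2 - 23*y - 60) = (y + 3)^2*(y^2 - y - 20) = (y - 5)*(y + 3)^2*(y + 4)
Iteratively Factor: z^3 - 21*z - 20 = (z - 5)*(z^2 + 5*z + 4) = (z - 5)*(z + 4)*(z + 1)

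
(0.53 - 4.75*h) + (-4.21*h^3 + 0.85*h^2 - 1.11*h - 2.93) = -4.21*h^3 + 0.85*h^2 - 5.86*h - 2.4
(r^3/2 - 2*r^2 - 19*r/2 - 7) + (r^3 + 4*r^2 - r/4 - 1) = 3*r^3/2 + 2*r^2 - 39*r/4 - 8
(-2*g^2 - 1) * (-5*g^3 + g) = 10*g^5 + 3*g^3 - g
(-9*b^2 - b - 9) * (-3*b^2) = 27*b^4 + 3*b^3 + 27*b^2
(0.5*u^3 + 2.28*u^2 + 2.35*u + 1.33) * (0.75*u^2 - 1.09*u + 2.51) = 0.375*u^5 + 1.165*u^4 + 0.5323*u^3 + 4.1588*u^2 + 4.4488*u + 3.3383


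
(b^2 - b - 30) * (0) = 0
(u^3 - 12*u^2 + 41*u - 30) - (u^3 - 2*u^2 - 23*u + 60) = -10*u^2 + 64*u - 90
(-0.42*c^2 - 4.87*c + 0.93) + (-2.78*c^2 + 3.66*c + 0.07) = -3.2*c^2 - 1.21*c + 1.0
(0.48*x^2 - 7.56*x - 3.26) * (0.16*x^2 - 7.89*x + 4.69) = 0.0768*x^4 - 4.9968*x^3 + 61.378*x^2 - 9.73500000000001*x - 15.2894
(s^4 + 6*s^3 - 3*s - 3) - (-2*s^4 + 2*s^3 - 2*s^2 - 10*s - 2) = 3*s^4 + 4*s^3 + 2*s^2 + 7*s - 1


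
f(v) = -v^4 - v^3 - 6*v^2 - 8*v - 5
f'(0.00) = -8.00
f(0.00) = -5.00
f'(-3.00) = 109.00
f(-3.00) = -89.00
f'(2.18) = -89.86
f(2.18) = -83.90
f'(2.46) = -115.22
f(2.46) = -112.50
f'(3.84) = -324.81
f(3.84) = -398.25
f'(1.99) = -75.28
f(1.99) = -68.24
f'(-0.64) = -0.50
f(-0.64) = -2.24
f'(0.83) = -22.31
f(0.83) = -16.82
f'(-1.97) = 34.58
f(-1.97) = -19.94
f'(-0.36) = -3.88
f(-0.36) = -2.87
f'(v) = -4*v^3 - 3*v^2 - 12*v - 8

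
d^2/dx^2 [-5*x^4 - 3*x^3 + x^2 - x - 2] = -60*x^2 - 18*x + 2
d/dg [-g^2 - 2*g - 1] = -2*g - 2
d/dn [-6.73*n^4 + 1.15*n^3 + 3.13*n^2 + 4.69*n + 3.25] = -26.92*n^3 + 3.45*n^2 + 6.26*n + 4.69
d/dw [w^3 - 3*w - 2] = 3*w^2 - 3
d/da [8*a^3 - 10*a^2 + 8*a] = 24*a^2 - 20*a + 8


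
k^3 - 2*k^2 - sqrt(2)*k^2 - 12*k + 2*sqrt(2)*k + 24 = (k - 2)*(k - 3*sqrt(2))*(k + 2*sqrt(2))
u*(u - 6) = u^2 - 6*u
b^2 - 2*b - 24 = (b - 6)*(b + 4)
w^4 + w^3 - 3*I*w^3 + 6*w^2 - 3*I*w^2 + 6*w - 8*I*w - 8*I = (w + 1)*(w - 4*I)*(w - I)*(w + 2*I)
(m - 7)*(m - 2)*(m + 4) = m^3 - 5*m^2 - 22*m + 56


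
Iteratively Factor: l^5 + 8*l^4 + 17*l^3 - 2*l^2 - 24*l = (l - 1)*(l^4 + 9*l^3 + 26*l^2 + 24*l) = l*(l - 1)*(l^3 + 9*l^2 + 26*l + 24) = l*(l - 1)*(l + 2)*(l^2 + 7*l + 12) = l*(l - 1)*(l + 2)*(l + 3)*(l + 4)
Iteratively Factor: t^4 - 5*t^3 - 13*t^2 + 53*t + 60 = (t + 1)*(t^3 - 6*t^2 - 7*t + 60) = (t - 4)*(t + 1)*(t^2 - 2*t - 15) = (t - 5)*(t - 4)*(t + 1)*(t + 3)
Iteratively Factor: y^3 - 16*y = (y - 4)*(y^2 + 4*y) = (y - 4)*(y + 4)*(y)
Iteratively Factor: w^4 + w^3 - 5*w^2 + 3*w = (w + 3)*(w^3 - 2*w^2 + w) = (w - 1)*(w + 3)*(w^2 - w) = (w - 1)^2*(w + 3)*(w)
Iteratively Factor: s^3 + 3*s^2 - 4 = (s + 2)*(s^2 + s - 2) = (s + 2)^2*(s - 1)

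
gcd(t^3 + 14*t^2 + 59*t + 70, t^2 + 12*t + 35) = t^2 + 12*t + 35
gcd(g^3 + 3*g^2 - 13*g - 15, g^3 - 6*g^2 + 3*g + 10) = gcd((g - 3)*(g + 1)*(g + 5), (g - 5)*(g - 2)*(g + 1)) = g + 1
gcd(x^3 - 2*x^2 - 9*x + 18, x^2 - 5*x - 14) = 1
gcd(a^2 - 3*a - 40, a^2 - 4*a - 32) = a - 8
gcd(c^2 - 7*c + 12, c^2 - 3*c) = c - 3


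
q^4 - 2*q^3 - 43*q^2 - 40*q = q*(q - 8)*(q + 1)*(q + 5)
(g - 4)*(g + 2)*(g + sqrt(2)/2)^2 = g^4 - 2*g^3 + sqrt(2)*g^3 - 15*g^2/2 - 2*sqrt(2)*g^2 - 8*sqrt(2)*g - g - 4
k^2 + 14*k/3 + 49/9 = (k + 7/3)^2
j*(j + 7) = j^2 + 7*j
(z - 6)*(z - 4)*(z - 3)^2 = z^4 - 16*z^3 + 93*z^2 - 234*z + 216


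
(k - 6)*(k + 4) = k^2 - 2*k - 24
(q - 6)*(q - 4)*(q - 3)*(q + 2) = q^4 - 11*q^3 + 28*q^2 + 36*q - 144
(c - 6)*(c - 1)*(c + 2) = c^3 - 5*c^2 - 8*c + 12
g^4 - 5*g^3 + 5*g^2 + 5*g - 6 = (g - 3)*(g - 2)*(g - 1)*(g + 1)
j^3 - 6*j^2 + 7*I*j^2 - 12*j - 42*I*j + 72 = (j - 6)*(j + 3*I)*(j + 4*I)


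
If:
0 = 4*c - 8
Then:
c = 2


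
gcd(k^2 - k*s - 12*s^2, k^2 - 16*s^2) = -k + 4*s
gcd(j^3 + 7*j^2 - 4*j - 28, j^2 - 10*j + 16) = j - 2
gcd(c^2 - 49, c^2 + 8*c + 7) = c + 7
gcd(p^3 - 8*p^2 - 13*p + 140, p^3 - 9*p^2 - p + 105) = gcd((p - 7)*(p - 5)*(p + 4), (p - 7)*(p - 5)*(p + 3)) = p^2 - 12*p + 35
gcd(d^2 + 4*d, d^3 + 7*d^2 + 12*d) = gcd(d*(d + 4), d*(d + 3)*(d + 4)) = d^2 + 4*d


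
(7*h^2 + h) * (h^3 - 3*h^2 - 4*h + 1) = 7*h^5 - 20*h^4 - 31*h^3 + 3*h^2 + h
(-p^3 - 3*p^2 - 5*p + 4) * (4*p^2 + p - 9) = -4*p^5 - 13*p^4 - 14*p^3 + 38*p^2 + 49*p - 36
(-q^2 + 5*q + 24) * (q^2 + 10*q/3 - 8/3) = -q^4 + 5*q^3/3 + 130*q^2/3 + 200*q/3 - 64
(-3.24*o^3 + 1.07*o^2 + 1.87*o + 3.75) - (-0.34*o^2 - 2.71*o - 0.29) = -3.24*o^3 + 1.41*o^2 + 4.58*o + 4.04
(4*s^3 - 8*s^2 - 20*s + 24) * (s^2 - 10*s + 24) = 4*s^5 - 48*s^4 + 156*s^3 + 32*s^2 - 720*s + 576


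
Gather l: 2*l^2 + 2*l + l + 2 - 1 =2*l^2 + 3*l + 1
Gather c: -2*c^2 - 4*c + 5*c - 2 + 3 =-2*c^2 + c + 1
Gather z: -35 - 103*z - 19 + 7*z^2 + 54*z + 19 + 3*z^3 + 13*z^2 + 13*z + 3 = 3*z^3 + 20*z^2 - 36*z - 32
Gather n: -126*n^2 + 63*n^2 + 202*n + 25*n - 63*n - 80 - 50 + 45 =-63*n^2 + 164*n - 85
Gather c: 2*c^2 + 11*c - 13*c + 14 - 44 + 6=2*c^2 - 2*c - 24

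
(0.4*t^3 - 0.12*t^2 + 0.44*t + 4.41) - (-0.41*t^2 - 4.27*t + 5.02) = 0.4*t^3 + 0.29*t^2 + 4.71*t - 0.609999999999999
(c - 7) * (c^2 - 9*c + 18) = c^3 - 16*c^2 + 81*c - 126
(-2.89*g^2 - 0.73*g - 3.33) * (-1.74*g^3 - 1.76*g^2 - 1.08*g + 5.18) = 5.0286*g^5 + 6.3566*g^4 + 10.2002*g^3 - 8.321*g^2 - 0.184999999999999*g - 17.2494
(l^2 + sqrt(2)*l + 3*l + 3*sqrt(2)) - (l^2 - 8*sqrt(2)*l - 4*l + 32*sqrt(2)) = 7*l + 9*sqrt(2)*l - 29*sqrt(2)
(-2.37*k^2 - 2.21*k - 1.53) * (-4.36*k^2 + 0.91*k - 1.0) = 10.3332*k^4 + 7.4789*k^3 + 7.0297*k^2 + 0.8177*k + 1.53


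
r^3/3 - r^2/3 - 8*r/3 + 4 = (r/3 + 1)*(r - 2)^2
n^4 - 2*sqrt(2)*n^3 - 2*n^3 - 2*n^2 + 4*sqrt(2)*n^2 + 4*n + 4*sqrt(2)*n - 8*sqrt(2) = (n - 2)*(n - 2*sqrt(2))*(n - sqrt(2))*(n + sqrt(2))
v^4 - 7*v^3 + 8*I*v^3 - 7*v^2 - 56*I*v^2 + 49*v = v*(v - 7)*(v + I)*(v + 7*I)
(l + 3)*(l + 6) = l^2 + 9*l + 18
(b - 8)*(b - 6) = b^2 - 14*b + 48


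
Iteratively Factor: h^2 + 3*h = (h)*(h + 3)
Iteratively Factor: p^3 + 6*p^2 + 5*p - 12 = (p + 3)*(p^2 + 3*p - 4) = (p - 1)*(p + 3)*(p + 4)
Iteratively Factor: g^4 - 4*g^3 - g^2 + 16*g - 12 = (g - 3)*(g^3 - g^2 - 4*g + 4) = (g - 3)*(g - 1)*(g^2 - 4) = (g - 3)*(g - 2)*(g - 1)*(g + 2)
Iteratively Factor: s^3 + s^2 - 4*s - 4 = (s - 2)*(s^2 + 3*s + 2) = (s - 2)*(s + 2)*(s + 1)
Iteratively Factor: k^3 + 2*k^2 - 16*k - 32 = (k - 4)*(k^2 + 6*k + 8) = (k - 4)*(k + 2)*(k + 4)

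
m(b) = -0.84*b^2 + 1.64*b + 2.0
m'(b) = 1.64 - 1.68*b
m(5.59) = -15.08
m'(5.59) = -7.75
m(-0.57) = 0.79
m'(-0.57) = 2.60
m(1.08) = 2.79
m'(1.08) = -0.17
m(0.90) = 2.80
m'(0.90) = 0.13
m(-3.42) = -13.43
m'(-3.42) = 7.39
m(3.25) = -1.54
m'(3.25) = -3.82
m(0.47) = 2.59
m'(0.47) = 0.85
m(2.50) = 0.85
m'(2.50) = -2.56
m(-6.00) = -38.08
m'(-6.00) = 11.72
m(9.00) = -51.28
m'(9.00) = -13.48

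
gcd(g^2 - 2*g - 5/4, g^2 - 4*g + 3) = 1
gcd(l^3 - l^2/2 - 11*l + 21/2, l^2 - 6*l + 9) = l - 3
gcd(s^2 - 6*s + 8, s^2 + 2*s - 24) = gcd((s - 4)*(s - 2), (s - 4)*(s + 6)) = s - 4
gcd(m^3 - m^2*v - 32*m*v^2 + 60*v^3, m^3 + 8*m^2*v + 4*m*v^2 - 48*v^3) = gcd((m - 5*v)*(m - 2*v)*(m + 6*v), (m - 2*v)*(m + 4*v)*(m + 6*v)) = -m^2 - 4*m*v + 12*v^2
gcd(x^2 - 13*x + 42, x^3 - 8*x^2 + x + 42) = x - 7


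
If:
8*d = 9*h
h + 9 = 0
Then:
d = -81/8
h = -9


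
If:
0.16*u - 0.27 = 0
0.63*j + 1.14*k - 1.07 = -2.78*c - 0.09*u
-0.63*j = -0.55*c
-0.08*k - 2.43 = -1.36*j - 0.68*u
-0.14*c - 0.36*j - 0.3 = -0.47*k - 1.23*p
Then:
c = 0.95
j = 0.83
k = -1.96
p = 1.34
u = 1.69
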